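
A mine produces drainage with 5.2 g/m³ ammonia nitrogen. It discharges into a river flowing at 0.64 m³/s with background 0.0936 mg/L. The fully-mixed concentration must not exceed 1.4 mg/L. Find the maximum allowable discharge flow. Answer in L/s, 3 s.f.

220 L/s

Mass balance at complete mixing: C_std·(Q_w + Q_r) = Q_w·C_e + Q_r·C_b.
Rearranging, Q_w = Q_r·(C_std − C_b)/(C_e − C_std) = 0.64·(1.4 − 0.0936) / (5.2 − 1.4) = 0.22 m³/s.
= 220 L/s.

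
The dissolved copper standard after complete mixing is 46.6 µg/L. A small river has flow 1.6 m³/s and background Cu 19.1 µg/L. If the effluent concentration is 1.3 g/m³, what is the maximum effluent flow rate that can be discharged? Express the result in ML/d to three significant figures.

19.1 µg/L = 0.0191 mg/L.
46.6 µg/L = 0.0466 mg/L.
Mass balance at complete mixing: C_std·(Q_w + Q_r) = Q_w·C_e + Q_r·C_b.
Rearranging, Q_w = Q_r·(C_std − C_b)/(C_e − C_std) = 1.6·(0.0466 − 0.0191) / (1.3 − 0.0466) = 0.0351 m³/s.
= 3.033 ML/d.

3.03 ML/d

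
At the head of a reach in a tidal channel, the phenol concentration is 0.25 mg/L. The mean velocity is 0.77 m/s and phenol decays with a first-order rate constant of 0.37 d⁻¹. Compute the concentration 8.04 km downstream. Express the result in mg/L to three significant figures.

0.239 mg/L

Travel time t = 8.04 km / 0.77 m/s = 8040/0.77 = 1.044e+04 s = 0.1209 d.
First-order decay: C = 0.25·exp(−0.37·0.1209) = 0.25·0.9563 = 0.2391 mg/L.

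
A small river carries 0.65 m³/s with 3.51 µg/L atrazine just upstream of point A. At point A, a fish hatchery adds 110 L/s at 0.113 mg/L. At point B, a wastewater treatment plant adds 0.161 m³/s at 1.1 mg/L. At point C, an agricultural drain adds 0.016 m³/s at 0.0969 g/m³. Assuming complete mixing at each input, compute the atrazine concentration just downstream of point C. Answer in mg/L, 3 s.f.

3.51 µg/L = 0.00351 mg/L.
110 L/s = 0.11 m³/s.
After input A: C = (0.65·0.00351 + 0.11·0.113) / 0.76 = 0.01936 mg/L.
After input B: C = (0.76·0.01936 + 0.161·1.1) / 0.921 = 0.2083 mg/L.
After input C: C = (0.921·0.2083 + 0.016·0.0969) / 0.937 = 0.2064 mg/L.

0.206 mg/L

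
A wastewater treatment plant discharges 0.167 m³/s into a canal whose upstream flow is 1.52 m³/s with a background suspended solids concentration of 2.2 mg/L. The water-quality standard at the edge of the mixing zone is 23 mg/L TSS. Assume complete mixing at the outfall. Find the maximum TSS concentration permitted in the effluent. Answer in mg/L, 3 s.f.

212 mg/L

Mass balance: 23·1.687 = 0.167·Cₑ + 1.52·2.2.
Cₑ = (38.8 − 3.344) / 0.167 = 212.3 mg/L.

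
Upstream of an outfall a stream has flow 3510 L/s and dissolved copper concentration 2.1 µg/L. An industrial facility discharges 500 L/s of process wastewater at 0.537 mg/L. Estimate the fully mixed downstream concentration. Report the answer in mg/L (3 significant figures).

500 L/s = 0.5 m³/s.
3510 L/s = 3.51 m³/s.
2.1 µg/L = 0.0021 mg/L.
Flow-weighted mixing gives C = (0.5·0.537 + 3.51·0.0021) / (0.5 + 3.51) = 0.2759/4.01 = 0.0688 mg/L.

0.0688 mg/L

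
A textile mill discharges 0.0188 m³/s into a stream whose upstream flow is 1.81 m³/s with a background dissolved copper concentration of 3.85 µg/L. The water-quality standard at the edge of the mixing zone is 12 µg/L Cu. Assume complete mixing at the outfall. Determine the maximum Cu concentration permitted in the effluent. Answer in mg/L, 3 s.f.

3.85 µg/L = 0.00385 mg/L.
12 µg/L = 0.012 mg/L.
Mass balance: 0.012·1.829 = 0.0188·Cₑ + 1.81·0.00385.
Cₑ = (0.02195 − 0.006969) / 0.0188 = 0.7967 mg/L.

0.797 mg/L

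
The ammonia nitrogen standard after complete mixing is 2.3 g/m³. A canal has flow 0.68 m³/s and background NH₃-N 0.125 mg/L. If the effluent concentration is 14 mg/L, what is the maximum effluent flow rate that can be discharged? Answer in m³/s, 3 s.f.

0.126 m³/s

Mass balance at complete mixing: C_std·(Q_w + Q_r) = Q_w·C_e + Q_r·C_b.
Rearranging, Q_w = Q_r·(C_std − C_b)/(C_e − C_std) = 0.68·(2.3 − 0.125) / (14 − 2.3) = 0.1264 m³/s.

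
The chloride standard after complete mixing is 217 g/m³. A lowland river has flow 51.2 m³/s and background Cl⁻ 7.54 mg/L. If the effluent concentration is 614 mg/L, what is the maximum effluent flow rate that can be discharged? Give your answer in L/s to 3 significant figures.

27000 L/s

Mass balance at complete mixing: C_std·(Q_w + Q_r) = Q_w·C_e + Q_r·C_b.
Rearranging, Q_w = Q_r·(C_std − C_b)/(C_e − C_std) = 51.2·(217 − 7.54) / (614 − 217) = 27.01 m³/s.
= 2.701e+04 L/s.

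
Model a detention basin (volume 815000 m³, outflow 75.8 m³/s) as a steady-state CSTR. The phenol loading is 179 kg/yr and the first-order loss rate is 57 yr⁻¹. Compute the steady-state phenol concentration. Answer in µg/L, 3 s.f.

0.0734 µg/L

Outflow Q = 75.8 m³/s × 3.156e+07 s/yr = 2.392e+09 m³/yr.
Steady-state CSTR mass balance: W = Q·C + k·V·C, so C = W/(Q + kV).
Q + kV = 2.392e+09 + 57·815000 = 2.439e+09 m³/yr.
C = 179/2.439e+09 = 7.341e-08 kg/m³ = 7.341e-05 mg/L = 0.07341 µg/L.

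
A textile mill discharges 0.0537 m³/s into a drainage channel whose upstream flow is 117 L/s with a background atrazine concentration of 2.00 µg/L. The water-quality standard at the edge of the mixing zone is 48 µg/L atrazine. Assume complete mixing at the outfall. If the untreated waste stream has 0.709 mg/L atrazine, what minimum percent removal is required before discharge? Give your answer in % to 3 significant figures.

117 L/s = 0.117 m³/s.
2.00 µg/L = 0.002 mg/L.
48 µg/L = 0.048 mg/L.
Mass balance: 0.048·0.1707 = 0.0537·Cₑ + 0.117·0.002.
Cₑ = (0.008194 − 0.000234) / 0.0537 = 0.1482 mg/L.
Required removal = 1 − 0.1482/0.709 = 79.09 %.

79.1 %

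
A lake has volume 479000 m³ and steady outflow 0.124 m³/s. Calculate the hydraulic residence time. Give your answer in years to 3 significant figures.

Q = 0.124 m³/s × 3.156e+07 s/yr = 3.913e+06 m³/yr.
Hydraulic residence time τ = V/Q = 479000/3.913e+06 = 0.1224 yr.

0.122 yr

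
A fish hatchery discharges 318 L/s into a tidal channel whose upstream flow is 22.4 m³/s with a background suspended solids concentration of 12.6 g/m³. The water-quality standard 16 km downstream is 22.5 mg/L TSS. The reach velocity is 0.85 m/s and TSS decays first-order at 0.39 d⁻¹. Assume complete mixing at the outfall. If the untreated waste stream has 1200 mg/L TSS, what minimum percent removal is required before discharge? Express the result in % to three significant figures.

28.1 %

318 L/s = 0.318 m³/s.
Travel time to the compliance point: t = 1.6e+04/0.85 = 1.882e+04 s = 0.2179 d; decay factor exp(−0.39·0.2179) = 0.9185.
So the concentration just after mixing may be at most 22.5/0.9185 = 24.5 mg/L.
Mass balance: 24.5·22.72 = 0.318·Cₑ + 22.4·12.6.
Cₑ = (556.5 − 282.2) / 0.318 = 862.4 mg/L.
Required removal = 1 − 862.4/1200 = 28.13 %.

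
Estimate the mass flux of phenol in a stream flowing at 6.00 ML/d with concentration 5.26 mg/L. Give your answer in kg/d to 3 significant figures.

31.6 kg/d

6.00 ML/d = 0.06944 m³/s.
Mass flux = Q·C = 0.06944 m³/s × 5.26 g/m³ = 0.3653 g/s.
= 0.3653 g/s × 86.4 = 31.56 kg/d.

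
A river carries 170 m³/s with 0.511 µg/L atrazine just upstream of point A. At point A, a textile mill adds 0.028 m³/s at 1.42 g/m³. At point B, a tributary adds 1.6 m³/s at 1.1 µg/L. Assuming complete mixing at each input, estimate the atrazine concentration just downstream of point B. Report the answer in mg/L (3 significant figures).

0.000748 mg/L

0.511 µg/L = 0.000511 mg/L.
After input A: C = (170·0.000511 + 0.028·1.42) / 170 = 0.0007448 mg/L.
1.1 µg/L = 0.0011 mg/L.
After input B: C = (170·0.0007448 + 1.6·0.0011) / 171.6 = 0.0007481 mg/L.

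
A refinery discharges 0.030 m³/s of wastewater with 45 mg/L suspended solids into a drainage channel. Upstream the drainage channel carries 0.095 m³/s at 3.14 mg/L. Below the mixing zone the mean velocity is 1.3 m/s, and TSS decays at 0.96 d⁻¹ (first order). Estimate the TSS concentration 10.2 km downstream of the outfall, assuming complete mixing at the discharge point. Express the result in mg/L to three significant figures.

12.1 mg/L

After complete mixing, C₀ = (0.03·45 + 0.095·3.14) / 0.125 = 13.19 mg/L.
Travel time t = 1.02e+04 m / 1.3 m/s = 7846 s = 0.09081 d.
C = 13.19·exp(−0.96·0.09081) = 13.19·0.9165 = 12.09 mg/L.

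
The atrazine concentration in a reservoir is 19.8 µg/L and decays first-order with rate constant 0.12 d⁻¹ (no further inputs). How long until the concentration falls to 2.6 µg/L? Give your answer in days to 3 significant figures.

t = ln(C₀/C)/k = ln(19.8/2.6)/0.12 = 2.03/0.12 = 16.92 d.

16.9 d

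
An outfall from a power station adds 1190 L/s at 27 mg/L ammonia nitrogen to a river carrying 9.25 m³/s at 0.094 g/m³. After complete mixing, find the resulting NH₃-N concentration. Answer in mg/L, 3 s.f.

1190 L/s = 1.19 m³/s.
By mass balance at complete mixing, C = (1.19·27 + 9.25·0.094) / (1.19 + 9.25) = 33/10.44 = 3.161 mg/L.

3.16 mg/L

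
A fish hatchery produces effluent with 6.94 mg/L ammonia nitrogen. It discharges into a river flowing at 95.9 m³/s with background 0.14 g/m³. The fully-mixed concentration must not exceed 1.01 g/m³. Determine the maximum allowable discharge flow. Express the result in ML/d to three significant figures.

1220 ML/d

Mass balance at complete mixing: C_std·(Q_w + Q_r) = Q_w·C_e + Q_r·C_b.
Rearranging, Q_w = Q_r·(C_std − C_b)/(C_e − C_std) = 95.9·(1.01 − 0.14) / (6.94 − 1.01) = 14.07 m³/s.
= 1216 ML/d.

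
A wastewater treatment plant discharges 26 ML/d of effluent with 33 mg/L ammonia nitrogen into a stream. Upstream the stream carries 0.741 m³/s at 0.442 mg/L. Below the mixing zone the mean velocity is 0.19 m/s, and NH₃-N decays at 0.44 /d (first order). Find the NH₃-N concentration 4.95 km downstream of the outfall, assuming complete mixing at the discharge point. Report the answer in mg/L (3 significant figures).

26 ML/d = 0.3009 m³/s.
After complete mixing, C₀ = (0.3009·33 + 0.741·0.442) / 1.042 = 9.845 mg/L.
Travel time t = 4950 m / 0.19 m/s = 2.605e+04 s = 0.3015 d.
C = 9.845·exp(−0.44·0.3015) = 9.845·0.8757 = 8.622 mg/L.

8.62 mg/L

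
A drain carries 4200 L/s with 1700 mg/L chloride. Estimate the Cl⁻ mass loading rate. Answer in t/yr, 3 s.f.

225000 t/yr

4200 L/s = 4.2 m³/s.
Mass flux = Q·C = 4.2 m³/s × 1700 g/m³ = 7140 g/s.
= 7140 g/s × 31.56 = 2.253e+05 t/yr.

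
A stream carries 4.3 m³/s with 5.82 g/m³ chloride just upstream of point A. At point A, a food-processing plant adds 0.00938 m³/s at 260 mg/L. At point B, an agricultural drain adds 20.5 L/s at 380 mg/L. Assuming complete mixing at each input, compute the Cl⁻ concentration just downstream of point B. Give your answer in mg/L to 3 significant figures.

After input A: C = (4.3·5.82 + 0.00938·260) / 4.309 = 6.373 mg/L.
20.5 L/s = 0.0205 m³/s.
After input B: C = (4.309·6.373 + 0.0205·380) / 4.33 = 8.142 mg/L.

8.14 mg/L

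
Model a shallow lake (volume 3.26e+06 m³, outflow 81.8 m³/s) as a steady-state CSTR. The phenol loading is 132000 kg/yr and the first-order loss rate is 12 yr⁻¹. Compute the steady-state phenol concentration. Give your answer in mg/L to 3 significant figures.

Outflow Q = 81.8 m³/s × 3.156e+07 s/yr = 2.581e+09 m³/yr.
Steady-state CSTR mass balance: W = Q·C + k·V·C, so C = W/(Q + kV).
Q + kV = 2.581e+09 + 12·3.26e+06 = 2.621e+09 m³/yr.
C = 132000/2.621e+09 = 5.037e-05 kg/m³ = 0.05037 mg/L.

0.0504 mg/L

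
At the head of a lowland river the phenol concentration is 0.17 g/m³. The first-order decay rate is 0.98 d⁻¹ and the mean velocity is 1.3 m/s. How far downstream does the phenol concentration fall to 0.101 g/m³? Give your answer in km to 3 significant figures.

59.7 km

From C = C₀·e^(−kt), t = ln(C₀/C)/k = ln(0.17/0.101)/0.98 = 0.5207/0.98 = 0.5313 d.
Distance = v·t = 1.3 m/s × 4.59e+04 s = 5.968e+04 m = 59.68 km.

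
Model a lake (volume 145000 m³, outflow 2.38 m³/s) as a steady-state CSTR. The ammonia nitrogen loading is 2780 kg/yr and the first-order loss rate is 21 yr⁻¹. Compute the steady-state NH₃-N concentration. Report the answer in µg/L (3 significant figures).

Outflow Q = 2.38 m³/s × 3.156e+07 s/yr = 7.511e+07 m³/yr.
Steady-state CSTR mass balance: W = Q·C + k·V·C, so C = W/(Q + kV).
Q + kV = 7.511e+07 + 21·145000 = 7.815e+07 m³/yr.
C = 2780/7.815e+07 = 3.557e-05 kg/m³ = 0.03557 mg/L = 35.57 µg/L.

35.6 µg/L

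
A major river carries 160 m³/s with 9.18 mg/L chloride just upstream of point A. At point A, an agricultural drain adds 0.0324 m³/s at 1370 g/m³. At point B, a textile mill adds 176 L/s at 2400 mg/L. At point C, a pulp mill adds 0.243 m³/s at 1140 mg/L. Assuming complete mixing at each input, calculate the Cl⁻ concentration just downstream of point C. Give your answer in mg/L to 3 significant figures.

After input A: C = (160·9.18 + 0.0324·1370) / 160 = 9.456 mg/L.
176 L/s = 0.176 m³/s.
After input B: C = (160·9.456 + 0.176·2400) / 160.2 = 12.08 mg/L.
After input C: C = (160.2·12.08 + 0.243·1140) / 160.5 = 13.79 mg/L.

13.8 mg/L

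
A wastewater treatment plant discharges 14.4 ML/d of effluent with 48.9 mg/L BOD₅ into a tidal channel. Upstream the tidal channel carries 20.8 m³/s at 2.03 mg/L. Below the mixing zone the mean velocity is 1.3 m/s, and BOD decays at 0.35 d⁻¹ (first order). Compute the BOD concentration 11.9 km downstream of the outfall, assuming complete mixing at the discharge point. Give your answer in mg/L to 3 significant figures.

14.4 ML/d = 0.1667 m³/s.
After complete mixing, C₀ = (0.1667·48.9 + 20.8·2.03) / 20.97 = 2.403 mg/L.
Travel time t = 1.19e+04 m / 1.3 m/s = 9154 s = 0.1059 d.
C = 2.403·exp(−0.35·0.1059) = 2.403·0.9636 = 2.315 mg/L.

2.32 mg/L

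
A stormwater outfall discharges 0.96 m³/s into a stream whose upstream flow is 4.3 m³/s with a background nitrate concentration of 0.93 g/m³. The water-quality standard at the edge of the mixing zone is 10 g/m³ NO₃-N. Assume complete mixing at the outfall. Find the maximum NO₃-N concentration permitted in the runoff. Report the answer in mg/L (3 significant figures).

50.6 mg/L

Mass balance: 10·5.26 = 0.96·Cₑ + 4.3·0.93.
Cₑ = (52.6 − 3.999) / 0.96 = 50.63 mg/L.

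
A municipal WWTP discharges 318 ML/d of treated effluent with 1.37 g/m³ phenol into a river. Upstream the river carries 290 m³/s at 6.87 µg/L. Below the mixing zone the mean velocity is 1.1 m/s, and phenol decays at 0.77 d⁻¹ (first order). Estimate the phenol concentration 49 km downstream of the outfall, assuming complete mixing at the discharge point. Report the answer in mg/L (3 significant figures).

0.0161 mg/L

318 ML/d = 3.681 m³/s.
6.87 µg/L = 0.00687 mg/L.
After complete mixing, C₀ = (3.681·1.37 + 290·0.00687) / 293.7 = 0.02395 mg/L.
Travel time t = 4.9e+04 m / 1.1 m/s = 4.455e+04 s = 0.5156 d.
C = 0.02395·exp(−0.77·0.5156) = 0.02395·0.6723 = 0.0161 mg/L.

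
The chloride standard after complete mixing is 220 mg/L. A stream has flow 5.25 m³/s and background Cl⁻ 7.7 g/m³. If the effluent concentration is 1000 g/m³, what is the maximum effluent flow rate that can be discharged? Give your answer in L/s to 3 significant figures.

Mass balance at complete mixing: C_std·(Q_w + Q_r) = Q_w·C_e + Q_r·C_b.
Rearranging, Q_w = Q_r·(C_std − C_b)/(C_e − C_std) = 5.25·(220 − 7.7) / (1000 − 220) = 1.429 m³/s.
= 1429 L/s.

1430 L/s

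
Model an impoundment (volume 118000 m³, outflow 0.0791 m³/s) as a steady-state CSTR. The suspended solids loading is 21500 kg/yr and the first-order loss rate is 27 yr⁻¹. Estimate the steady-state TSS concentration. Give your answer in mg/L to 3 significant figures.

Outflow Q = 0.0791 m³/s × 3.156e+07 s/yr = 2.496e+06 m³/yr.
Steady-state CSTR mass balance: W = Q·C + k·V·C, so C = W/(Q + kV).
Q + kV = 2.496e+06 + 27·118000 = 5.682e+06 m³/yr.
C = 21500/5.682e+06 = 0.003784 kg/m³ = 3.784 mg/L.

3.78 mg/L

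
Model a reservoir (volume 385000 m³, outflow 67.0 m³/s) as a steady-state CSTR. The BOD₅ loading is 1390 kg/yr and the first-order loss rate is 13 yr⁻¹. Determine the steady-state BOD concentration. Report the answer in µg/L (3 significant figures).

Outflow Q = 67.0 m³/s × 3.156e+07 s/yr = 2.114e+09 m³/yr.
Steady-state CSTR mass balance: W = Q·C + k·V·C, so C = W/(Q + kV).
Q + kV = 2.114e+09 + 13·385000 = 2.119e+09 m³/yr.
C = 1390/2.119e+09 = 6.559e-07 kg/m³ = 0.0006559 mg/L = 0.6559 µg/L.

0.656 µg/L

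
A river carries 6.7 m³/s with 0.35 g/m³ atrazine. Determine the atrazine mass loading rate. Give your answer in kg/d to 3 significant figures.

Mass flux = Q·C = 6.7 m³/s × 0.35 g/m³ = 2.345 g/s.
= 2.345 g/s × 86.4 = 202.6 kg/d.

203 kg/d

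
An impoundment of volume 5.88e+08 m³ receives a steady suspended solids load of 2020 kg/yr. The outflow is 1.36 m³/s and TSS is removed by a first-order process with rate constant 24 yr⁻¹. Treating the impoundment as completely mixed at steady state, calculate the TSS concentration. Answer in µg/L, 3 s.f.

0.143 µg/L

Outflow Q = 1.36 m³/s × 3.156e+07 s/yr = 4.292e+07 m³/yr.
Steady-state CSTR mass balance: W = Q·C + k·V·C, so C = W/(Q + kV).
Q + kV = 4.292e+07 + 24·5.88e+08 = 1.415e+10 m³/yr.
C = 2020/1.415e+10 = 1.427e-07 kg/m³ = 0.0001427 mg/L = 0.1427 µg/L.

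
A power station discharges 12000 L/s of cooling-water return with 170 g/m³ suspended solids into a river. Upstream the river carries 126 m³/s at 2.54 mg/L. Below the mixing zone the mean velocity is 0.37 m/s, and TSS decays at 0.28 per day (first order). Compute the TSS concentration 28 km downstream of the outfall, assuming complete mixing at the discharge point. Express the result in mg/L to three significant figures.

12000 L/s = 12 m³/s.
After complete mixing, C₀ = (12·170 + 126·2.54) / 138 = 17.1 mg/L.
Travel time t = 2.8e+04 m / 0.37 m/s = 7.568e+04 s = 0.8759 d.
C = 17.1·exp(−0.28·0.8759) = 17.1·0.7825 = 13.38 mg/L.

13.4 mg/L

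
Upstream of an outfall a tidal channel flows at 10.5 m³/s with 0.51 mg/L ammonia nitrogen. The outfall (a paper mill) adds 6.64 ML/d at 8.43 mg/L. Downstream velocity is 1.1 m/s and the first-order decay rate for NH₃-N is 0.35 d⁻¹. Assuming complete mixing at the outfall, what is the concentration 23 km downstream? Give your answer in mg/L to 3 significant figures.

6.64 ML/d = 0.07685 m³/s.
After complete mixing, C₀ = (0.07685·8.43 + 10.5·0.51) / 10.58 = 0.5675 mg/L.
Travel time t = 2.3e+04 m / 1.1 m/s = 2.091e+04 s = 0.242 d.
C = 0.5675·exp(−0.35·0.242) = 0.5675·0.9188 = 0.5215 mg/L.

0.521 mg/L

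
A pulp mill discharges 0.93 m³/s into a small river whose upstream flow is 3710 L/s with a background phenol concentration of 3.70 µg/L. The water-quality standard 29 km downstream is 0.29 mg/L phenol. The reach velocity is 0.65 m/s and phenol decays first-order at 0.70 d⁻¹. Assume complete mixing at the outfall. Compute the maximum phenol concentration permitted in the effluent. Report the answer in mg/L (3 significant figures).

3710 L/s = 3.71 m³/s.
3.70 µg/L = 0.0037 mg/L.
Travel time to the compliance point: t = 2.9e+04/0.65 = 4.462e+04 s = 0.5164 d; decay factor exp(−0.70·0.5164) = 0.6967.
So the concentration just after mixing may be at most 0.29/0.6967 = 0.4163 mg/L.
Mass balance: 0.4163·4.64 = 0.93·Cₑ + 3.71·0.0037.
Cₑ = (1.932 − 0.01373) / 0.93 = 2.062 mg/L.

2.06 mg/L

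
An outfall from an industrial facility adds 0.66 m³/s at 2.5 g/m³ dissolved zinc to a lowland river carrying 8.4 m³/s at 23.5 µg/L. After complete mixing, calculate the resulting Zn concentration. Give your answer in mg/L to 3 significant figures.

23.5 µg/L = 0.0235 mg/L.
Flow-weighted mixing gives C = (0.66·2.5 + 8.4·0.0235) / (0.66 + 8.4) = 1.847/9.06 = 0.2039 mg/L.

0.204 mg/L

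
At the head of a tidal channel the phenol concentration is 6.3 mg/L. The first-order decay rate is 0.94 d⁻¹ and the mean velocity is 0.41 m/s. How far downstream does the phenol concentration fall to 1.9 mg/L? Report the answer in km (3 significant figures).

45.2 km

From C = C₀·e^(−kt), t = ln(C₀/C)/k = ln(6.3/1.9)/0.94 = 1.199/0.94 = 1.275 d.
Distance = v·t = 0.41 m/s × 1.102e+05 s = 4.517e+04 m = 45.17 km.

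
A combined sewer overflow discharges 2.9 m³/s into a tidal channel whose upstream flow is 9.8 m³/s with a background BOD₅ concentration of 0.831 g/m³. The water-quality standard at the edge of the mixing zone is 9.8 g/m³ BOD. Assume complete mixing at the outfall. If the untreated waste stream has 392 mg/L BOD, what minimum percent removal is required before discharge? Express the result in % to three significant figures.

89.8 %

Mass balance: 9.8·12.7 = 2.9·Cₑ + 9.8·0.831.
Cₑ = (124.5 − 8.144) / 2.9 = 40.11 mg/L.
Required removal = 1 − 40.11/392 = 89.77 %.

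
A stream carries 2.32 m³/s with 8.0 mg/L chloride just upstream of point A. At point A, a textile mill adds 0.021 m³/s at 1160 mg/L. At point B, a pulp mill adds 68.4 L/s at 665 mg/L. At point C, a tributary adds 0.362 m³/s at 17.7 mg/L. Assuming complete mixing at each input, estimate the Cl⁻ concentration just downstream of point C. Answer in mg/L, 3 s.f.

34.2 mg/L

After input A: C = (2.32·8 + 0.021·1160) / 2.341 = 18.33 mg/L.
68.4 L/s = 0.0684 m³/s.
After input B: C = (2.341·18.33 + 0.0684·665) / 2.409 = 36.69 mg/L.
After input C: C = (2.409·36.69 + 0.362·17.7) / 2.771 = 34.21 mg/L.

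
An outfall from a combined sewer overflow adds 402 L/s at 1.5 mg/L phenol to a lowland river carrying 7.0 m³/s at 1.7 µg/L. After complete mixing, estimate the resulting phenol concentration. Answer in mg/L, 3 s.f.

0.0831 mg/L

402 L/s = 0.402 m³/s.
1.7 µg/L = 0.0017 mg/L.
Conservation of mass across the mixing zone: C = (0.402·1.5 + 7·0.0017) / (0.402 + 7) = 0.6149/7.402 = 0.08307 mg/L.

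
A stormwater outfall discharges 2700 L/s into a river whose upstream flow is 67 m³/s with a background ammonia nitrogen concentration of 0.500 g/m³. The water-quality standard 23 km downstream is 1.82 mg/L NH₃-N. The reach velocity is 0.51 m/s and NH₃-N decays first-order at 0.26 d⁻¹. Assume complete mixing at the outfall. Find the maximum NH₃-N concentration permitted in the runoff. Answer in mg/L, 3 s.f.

41.4 mg/L

2700 L/s = 2.7 m³/s.
Travel time to the compliance point: t = 2.3e+04/0.51 = 4.51e+04 s = 0.522 d; decay factor exp(−0.26·0.522) = 0.8731.
So the concentration just after mixing may be at most 1.82/0.8731 = 2.085 mg/L.
Mass balance: 2.085·69.7 = 2.7·Cₑ + 67·0.5.
Cₑ = (145.3 − 33.5) / 2.7 = 41.4 mg/L.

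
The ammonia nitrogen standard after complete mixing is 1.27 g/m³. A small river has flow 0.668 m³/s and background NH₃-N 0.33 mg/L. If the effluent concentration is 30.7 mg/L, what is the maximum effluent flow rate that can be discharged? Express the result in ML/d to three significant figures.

Mass balance at complete mixing: C_std·(Q_w + Q_r) = Q_w·C_e + Q_r·C_b.
Rearranging, Q_w = Q_r·(C_std − C_b)/(C_e − C_std) = 0.668·(1.27 − 0.33) / (30.7 − 1.27) = 0.02134 m³/s.
= 1.843 ML/d.

1.84 ML/d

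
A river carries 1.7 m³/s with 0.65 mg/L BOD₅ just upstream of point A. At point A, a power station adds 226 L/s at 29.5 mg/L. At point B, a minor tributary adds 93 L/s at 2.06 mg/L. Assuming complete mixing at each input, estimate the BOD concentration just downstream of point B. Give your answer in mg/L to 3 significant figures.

226 L/s = 0.226 m³/s.
After input A: C = (1.7·0.65 + 0.226·29.5) / 1.926 = 4.035 mg/L.
93 L/s = 0.093 m³/s.
After input B: C = (1.926·4.035 + 0.093·2.06) / 2.019 = 3.944 mg/L.

3.94 mg/L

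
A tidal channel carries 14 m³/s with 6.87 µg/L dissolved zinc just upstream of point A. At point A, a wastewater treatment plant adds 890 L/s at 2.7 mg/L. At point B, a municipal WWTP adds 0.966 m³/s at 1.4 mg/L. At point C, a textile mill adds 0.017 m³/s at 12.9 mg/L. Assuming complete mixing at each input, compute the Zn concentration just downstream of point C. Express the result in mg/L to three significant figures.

0.256 mg/L

6.87 µg/L = 0.00687 mg/L.
890 L/s = 0.89 m³/s.
After input A: C = (14·0.00687 + 0.89·2.7) / 14.89 = 0.1678 mg/L.
After input B: C = (14.89·0.1678 + 0.966·1.4) / 15.86 = 0.2429 mg/L.
After input C: C = (15.86·0.2429 + 0.017·12.9) / 15.87 = 0.2565 mg/L.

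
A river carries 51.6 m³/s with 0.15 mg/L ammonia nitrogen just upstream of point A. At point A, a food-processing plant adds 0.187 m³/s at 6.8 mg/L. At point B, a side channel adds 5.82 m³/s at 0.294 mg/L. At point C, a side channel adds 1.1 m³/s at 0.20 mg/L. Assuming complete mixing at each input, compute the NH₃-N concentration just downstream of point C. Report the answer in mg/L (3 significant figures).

0.186 mg/L

After input A: C = (51.6·0.15 + 0.187·6.8) / 51.79 = 0.174 mg/L.
After input B: C = (51.79·0.174 + 5.82·0.294) / 57.61 = 0.1861 mg/L.
After input C: C = (57.61·0.1861 + 1.1·0.2) / 58.71 = 0.1864 mg/L.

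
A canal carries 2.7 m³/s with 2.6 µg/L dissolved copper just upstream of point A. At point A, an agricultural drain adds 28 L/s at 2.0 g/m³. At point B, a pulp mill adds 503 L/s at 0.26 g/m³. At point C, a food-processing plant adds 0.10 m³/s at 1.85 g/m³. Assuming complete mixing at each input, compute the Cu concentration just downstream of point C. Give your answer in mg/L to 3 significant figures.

0.114 mg/L

2.6 µg/L = 0.0026 mg/L.
28 L/s = 0.028 m³/s.
After input A: C = (2.7·0.0026 + 0.028·2) / 2.728 = 0.0231 mg/L.
503 L/s = 0.503 m³/s.
After input B: C = (2.728·0.0231 + 0.503·0.26) / 3.231 = 0.05998 mg/L.
After input C: C = (3.231·0.05998 + 0.1·1.85) / 3.331 = 0.1137 mg/L.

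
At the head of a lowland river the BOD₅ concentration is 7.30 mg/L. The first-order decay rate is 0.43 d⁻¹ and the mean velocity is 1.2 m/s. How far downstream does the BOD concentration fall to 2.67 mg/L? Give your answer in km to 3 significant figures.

From C = C₀·e^(−kt), t = ln(C₀/C)/k = ln(7.30/2.67)/0.43 = 1.006/0.43 = 2.339 d.
Distance = v·t = 1.2 m/s × 2.021e+05 s = 2.425e+05 m = 242.5 km.

243 km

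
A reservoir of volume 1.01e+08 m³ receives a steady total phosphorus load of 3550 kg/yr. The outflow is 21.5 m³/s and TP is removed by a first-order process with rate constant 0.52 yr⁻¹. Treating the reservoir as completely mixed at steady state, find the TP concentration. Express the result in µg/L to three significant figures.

4.86 µg/L

Outflow Q = 21.5 m³/s × 3.156e+07 s/yr = 6.785e+08 m³/yr.
Steady-state CSTR mass balance: W = Q·C + k·V·C, so C = W/(Q + kV).
Q + kV = 6.785e+08 + 0.52·1.01e+08 = 7.31e+08 m³/yr.
C = 3550/7.31e+08 = 4.856e-06 kg/m³ = 0.004856 mg/L = 4.856 µg/L.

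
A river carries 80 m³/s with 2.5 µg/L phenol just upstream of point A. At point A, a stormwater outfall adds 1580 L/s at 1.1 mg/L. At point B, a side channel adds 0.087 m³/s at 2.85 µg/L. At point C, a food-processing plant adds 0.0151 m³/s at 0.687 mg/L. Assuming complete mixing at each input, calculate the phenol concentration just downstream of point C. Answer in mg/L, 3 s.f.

0.0239 mg/L

2.5 µg/L = 0.0025 mg/L.
1580 L/s = 1.58 m³/s.
After input A: C = (80·0.0025 + 1.58·1.1) / 81.58 = 0.02376 mg/L.
2.85 µg/L = 0.00285 mg/L.
After input B: C = (81.58·0.02376 + 0.087·0.00285) / 81.67 = 0.02373 mg/L.
After input C: C = (81.67·0.02373 + 0.0151·0.687) / 81.68 = 0.02386 mg/L.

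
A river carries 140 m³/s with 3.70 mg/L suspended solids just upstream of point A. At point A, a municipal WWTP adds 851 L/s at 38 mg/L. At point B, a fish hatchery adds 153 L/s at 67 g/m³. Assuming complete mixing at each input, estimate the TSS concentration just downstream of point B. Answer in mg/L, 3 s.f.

851 L/s = 0.851 m³/s.
After input A: C = (140·3.7 + 0.851·38) / 140.9 = 3.907 mg/L.
153 L/s = 0.153 m³/s.
After input B: C = (140.9·3.907 + 0.153·67) / 141 = 3.976 mg/L.

3.98 mg/L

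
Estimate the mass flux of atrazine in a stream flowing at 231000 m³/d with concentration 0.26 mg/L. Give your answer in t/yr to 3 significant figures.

231000 m³/d = 2.674 m³/s.
Mass flux = Q·C = 2.674 m³/s × 0.26 g/m³ = 0.6951 g/s.
= 0.6951 g/s × 31.56 = 21.94 t/yr.

21.9 t/yr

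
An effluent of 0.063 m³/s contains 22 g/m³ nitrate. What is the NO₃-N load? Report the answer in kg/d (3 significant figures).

120 kg/d

Mass flux = Q·C = 0.063 m³/s × 22 g/m³ = 1.386 g/s.
= 1.386 g/s × 86.4 = 119.8 kg/d.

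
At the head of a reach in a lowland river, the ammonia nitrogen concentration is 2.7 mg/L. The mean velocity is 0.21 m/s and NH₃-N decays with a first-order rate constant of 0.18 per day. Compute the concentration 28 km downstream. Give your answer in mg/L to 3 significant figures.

Travel time t = 28 km / 0.21 m/s = 2.8e+04/0.21 = 1.333e+05 s = 1.543 d.
First-order decay: C = 2.7·exp(−0.18·1.543) = 2.7·0.7575 = 2.045 mg/L.

2.05 mg/L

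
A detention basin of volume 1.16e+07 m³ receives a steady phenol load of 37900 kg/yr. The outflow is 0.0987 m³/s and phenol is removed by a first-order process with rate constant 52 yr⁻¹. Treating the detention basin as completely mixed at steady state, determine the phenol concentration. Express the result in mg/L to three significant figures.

Outflow Q = 0.0987 m³/s × 3.156e+07 s/yr = 3.115e+06 m³/yr.
Steady-state CSTR mass balance: W = Q·C + k·V·C, so C = W/(Q + kV).
Q + kV = 3.115e+06 + 52·1.16e+07 = 6.063e+08 m³/yr.
C = 37900/6.063e+08 = 6.251e-05 kg/m³ = 0.06251 mg/L.

0.0625 mg/L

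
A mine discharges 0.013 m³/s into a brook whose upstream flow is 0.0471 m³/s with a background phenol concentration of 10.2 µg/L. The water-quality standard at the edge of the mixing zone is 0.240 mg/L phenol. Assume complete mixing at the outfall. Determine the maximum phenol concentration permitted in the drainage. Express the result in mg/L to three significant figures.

1.07 mg/L

10.2 µg/L = 0.0102 mg/L.
Mass balance: 0.24·0.0601 = 0.013·Cₑ + 0.0471·0.0102.
Cₑ = (0.01442 − 0.0004804) / 0.013 = 1.073 mg/L.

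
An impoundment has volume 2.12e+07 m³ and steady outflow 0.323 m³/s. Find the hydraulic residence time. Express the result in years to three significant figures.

Q = 0.323 m³/s × 3.156e+07 s/yr = 1.019e+07 m³/yr.
Hydraulic residence time τ = V/Q = 2.12e+07/1.019e+07 = 2.08 yr.

2.08 yr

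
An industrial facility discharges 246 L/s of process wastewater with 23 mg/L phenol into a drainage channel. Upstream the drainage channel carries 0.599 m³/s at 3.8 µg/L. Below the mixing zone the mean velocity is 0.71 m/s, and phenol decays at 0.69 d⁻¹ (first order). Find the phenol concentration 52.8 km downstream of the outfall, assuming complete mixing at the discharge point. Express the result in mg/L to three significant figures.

246 L/s = 0.246 m³/s.
3.8 µg/L = 0.0038 mg/L.
After complete mixing, C₀ = (0.246·23 + 0.599·0.0038) / 0.845 = 6.699 mg/L.
Travel time t = 5.28e+04 m / 0.71 m/s = 7.437e+04 s = 0.8607 d.
C = 6.699·exp(−0.69·0.8607) = 6.699·0.5522 = 3.699 mg/L.

3.70 mg/L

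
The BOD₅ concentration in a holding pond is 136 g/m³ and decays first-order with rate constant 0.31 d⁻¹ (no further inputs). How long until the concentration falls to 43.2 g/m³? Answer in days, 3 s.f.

t = ln(C₀/C)/k = ln(136/43.2)/0.31 = 1.147/0.31 = 3.699 d.

3.70 d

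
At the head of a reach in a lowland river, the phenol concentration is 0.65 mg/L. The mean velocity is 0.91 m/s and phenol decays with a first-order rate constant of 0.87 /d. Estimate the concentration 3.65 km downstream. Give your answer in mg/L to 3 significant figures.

0.624 mg/L

Travel time t = 3.65 km / 0.91 m/s = 3650/0.91 = 4011 s = 0.04642 d.
First-order decay: C = 0.65·exp(−0.87·0.04642) = 0.65·0.9604 = 0.6243 mg/L.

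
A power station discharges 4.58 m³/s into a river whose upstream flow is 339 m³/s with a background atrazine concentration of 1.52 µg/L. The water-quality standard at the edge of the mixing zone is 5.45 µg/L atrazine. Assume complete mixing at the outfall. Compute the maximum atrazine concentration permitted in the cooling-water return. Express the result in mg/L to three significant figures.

0.296 mg/L

1.52 µg/L = 0.00152 mg/L.
5.45 µg/L = 0.00545 mg/L.
Mass balance: 0.00545·343.6 = 4.58·Cₑ + 339·0.00152.
Cₑ = (1.873 − 0.5153) / 4.58 = 0.2963 mg/L.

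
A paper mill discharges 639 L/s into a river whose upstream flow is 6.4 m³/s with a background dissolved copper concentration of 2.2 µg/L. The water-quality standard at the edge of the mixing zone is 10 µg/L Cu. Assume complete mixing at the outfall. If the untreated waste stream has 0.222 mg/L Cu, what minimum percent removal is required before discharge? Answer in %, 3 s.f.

639 L/s = 0.639 m³/s.
2.2 µg/L = 0.0022 mg/L.
10 µg/L = 0.01 mg/L.
Mass balance: 0.01·7.039 = 0.639·Cₑ + 6.4·0.0022.
Cₑ = (0.07039 − 0.01408) / 0.639 = 0.08812 mg/L.
Required removal = 1 − 0.08812/0.222 = 60.31 %.

60.3 %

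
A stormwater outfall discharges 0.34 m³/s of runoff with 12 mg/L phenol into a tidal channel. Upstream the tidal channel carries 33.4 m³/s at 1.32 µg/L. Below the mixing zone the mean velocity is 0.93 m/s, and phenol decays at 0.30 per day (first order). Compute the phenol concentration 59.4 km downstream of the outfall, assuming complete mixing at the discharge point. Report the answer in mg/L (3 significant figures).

0.0979 mg/L

1.32 µg/L = 0.00132 mg/L.
After complete mixing, C₀ = (0.34·12 + 33.4·0.00132) / 33.74 = 0.1222 mg/L.
Travel time t = 5.94e+04 m / 0.93 m/s = 6.387e+04 s = 0.7392 d.
C = 0.1222·exp(−0.30·0.7392) = 0.1222·0.8011 = 0.09792 mg/L.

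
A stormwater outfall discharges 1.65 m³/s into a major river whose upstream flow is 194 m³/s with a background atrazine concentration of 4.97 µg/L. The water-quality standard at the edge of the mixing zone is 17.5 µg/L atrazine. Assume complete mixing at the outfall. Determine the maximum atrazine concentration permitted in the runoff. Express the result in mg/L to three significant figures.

4.97 µg/L = 0.00497 mg/L.
17.5 µg/L = 0.0175 mg/L.
Mass balance: 0.0175·195.7 = 1.65·Cₑ + 194·0.00497.
Cₑ = (3.424 − 0.9642) / 1.65 = 1.491 mg/L.

1.49 mg/L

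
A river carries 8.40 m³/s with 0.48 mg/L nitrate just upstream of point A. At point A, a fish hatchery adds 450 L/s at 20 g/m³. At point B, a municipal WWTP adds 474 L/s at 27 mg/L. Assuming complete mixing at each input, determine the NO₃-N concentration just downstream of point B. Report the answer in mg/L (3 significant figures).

2.77 mg/L

450 L/s = 0.45 m³/s.
After input A: C = (8.4·0.48 + 0.45·20) / 8.85 = 1.473 mg/L.
474 L/s = 0.474 m³/s.
After input B: C = (8.85·1.473 + 0.474·27) / 9.324 = 2.77 mg/L.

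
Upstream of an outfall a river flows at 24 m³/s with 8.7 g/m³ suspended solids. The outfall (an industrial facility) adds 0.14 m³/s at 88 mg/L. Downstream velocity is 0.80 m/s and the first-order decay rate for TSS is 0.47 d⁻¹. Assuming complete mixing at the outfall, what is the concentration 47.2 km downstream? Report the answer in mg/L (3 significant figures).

After complete mixing, C₀ = (0.14·88 + 24·8.7) / 24.14 = 9.16 mg/L.
Travel time t = 4.72e+04 m / 0.80 m/s = 5.9e+04 s = 0.6829 d.
C = 9.16·exp(−0.47·0.6829) = 9.16·0.7255 = 6.645 mg/L.

6.65 mg/L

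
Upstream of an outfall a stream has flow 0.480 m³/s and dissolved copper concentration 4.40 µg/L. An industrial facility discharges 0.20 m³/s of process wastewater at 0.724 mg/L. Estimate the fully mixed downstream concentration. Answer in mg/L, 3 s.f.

4.40 µg/L = 0.0044 mg/L.
Conservation of mass across the mixing zone: C = (0.2·0.724 + 0.48·0.0044) / (0.2 + 0.48) = 0.1469/0.68 = 0.216 mg/L.

0.216 mg/L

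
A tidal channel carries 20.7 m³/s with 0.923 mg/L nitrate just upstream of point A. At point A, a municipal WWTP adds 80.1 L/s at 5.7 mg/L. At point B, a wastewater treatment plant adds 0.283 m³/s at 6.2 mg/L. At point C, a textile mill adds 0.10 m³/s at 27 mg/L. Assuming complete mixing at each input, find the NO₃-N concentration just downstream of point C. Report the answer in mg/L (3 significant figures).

80.1 L/s = 0.0801 m³/s.
After input A: C = (20.7·0.923 + 0.0801·5.7) / 20.78 = 0.9414 mg/L.
After input B: C = (20.78·0.9414 + 0.283·6.2) / 21.06 = 1.012 mg/L.
After input C: C = (21.06·1.012 + 0.1·27) / 21.16 = 1.135 mg/L.

1.13 mg/L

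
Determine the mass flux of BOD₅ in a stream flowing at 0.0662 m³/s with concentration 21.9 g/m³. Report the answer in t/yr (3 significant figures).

45.8 t/yr

Mass flux = Q·C = 0.0662 m³/s × 21.9 g/m³ = 1.45 g/s.
= 1.45 g/s × 31.56 = 45.75 t/yr.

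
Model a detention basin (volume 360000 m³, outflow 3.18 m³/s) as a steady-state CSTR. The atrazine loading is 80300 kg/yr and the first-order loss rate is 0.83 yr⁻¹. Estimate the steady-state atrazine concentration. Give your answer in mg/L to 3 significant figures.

0.798 mg/L

Outflow Q = 3.18 m³/s × 3.156e+07 s/yr = 1.004e+08 m³/yr.
Steady-state CSTR mass balance: W = Q·C + k·V·C, so C = W/(Q + kV).
Q + kV = 1.004e+08 + 0.83·360000 = 1.007e+08 m³/yr.
C = 80300/1.007e+08 = 0.0007978 kg/m³ = 0.7978 mg/L.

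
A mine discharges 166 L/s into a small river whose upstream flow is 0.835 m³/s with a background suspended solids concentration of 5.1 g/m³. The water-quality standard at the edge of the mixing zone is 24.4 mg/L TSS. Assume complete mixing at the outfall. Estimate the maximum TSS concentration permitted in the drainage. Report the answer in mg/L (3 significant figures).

121 mg/L

166 L/s = 0.166 m³/s.
Mass balance: 24.4·1.001 = 0.166·Cₑ + 0.835·5.1.
Cₑ = (24.42 − 4.258) / 0.166 = 121.5 mg/L.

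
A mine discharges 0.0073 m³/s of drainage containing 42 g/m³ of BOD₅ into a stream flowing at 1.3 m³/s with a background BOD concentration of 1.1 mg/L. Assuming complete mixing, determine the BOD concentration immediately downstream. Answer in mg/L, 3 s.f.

Flow-weighted mixing gives C = (0.0073·42 + 1.3·1.1) / (0.0073 + 1.3) = 1.737/1.307 = 1.328 mg/L.

1.33 mg/L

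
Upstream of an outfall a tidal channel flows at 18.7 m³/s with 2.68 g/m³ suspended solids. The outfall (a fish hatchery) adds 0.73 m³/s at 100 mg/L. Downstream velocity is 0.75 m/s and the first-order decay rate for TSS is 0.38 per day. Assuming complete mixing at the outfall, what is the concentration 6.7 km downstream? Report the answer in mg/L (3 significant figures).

After complete mixing, C₀ = (0.73·100 + 18.7·2.68) / 19.43 = 6.336 mg/L.
Travel time t = 6700 m / 0.75 m/s = 8933 s = 0.1034 d.
C = 6.336·exp(−0.38·0.1034) = 6.336·0.9615 = 6.092 mg/L.

6.09 mg/L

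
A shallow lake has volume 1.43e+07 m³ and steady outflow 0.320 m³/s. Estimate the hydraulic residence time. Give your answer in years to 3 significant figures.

1.42 yr

Q = 0.320 m³/s × 3.156e+07 s/yr = 1.01e+07 m³/yr.
Hydraulic residence time τ = V/Q = 1.43e+07/1.01e+07 = 1.416 yr.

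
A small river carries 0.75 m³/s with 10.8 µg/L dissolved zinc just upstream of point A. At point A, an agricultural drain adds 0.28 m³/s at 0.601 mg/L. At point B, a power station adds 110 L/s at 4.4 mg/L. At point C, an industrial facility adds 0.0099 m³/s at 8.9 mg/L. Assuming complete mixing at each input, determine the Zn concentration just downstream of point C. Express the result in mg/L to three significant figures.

10.8 µg/L = 0.0108 mg/L.
After input A: C = (0.75·0.0108 + 0.28·0.601) / 1.03 = 0.1712 mg/L.
110 L/s = 0.11 m³/s.
After input B: C = (1.03·0.1712 + 0.11·4.4) / 1.14 = 0.5793 mg/L.
After input C: C = (1.14·0.5793 + 0.0099·8.9) / 1.15 = 0.6509 mg/L.

0.651 mg/L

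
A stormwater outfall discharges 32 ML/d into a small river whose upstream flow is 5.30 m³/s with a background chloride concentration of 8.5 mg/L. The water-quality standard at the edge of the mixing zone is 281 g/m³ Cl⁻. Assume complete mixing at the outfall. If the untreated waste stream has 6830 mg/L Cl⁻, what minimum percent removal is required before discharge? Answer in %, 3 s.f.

38.8 %

32 ML/d = 0.3704 m³/s.
Mass balance: 281·5.67 = 0.3704·Cₑ + 5.3·8.5.
Cₑ = (1593 − 45.05) / 0.3704 = 4180 mg/L.
Required removal = 1 − 4180/6830 = 38.79 %.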